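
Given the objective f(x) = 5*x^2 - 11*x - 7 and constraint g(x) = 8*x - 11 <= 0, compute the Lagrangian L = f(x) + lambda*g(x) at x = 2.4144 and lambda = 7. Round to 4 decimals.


Step 1: Evaluate f(x).
f(2.4144) = 5*2.4144^2 - 11*2.4144 - 7 = -4.4118
Step 2: Evaluate g(x).
g(2.4144) = 8*2.4144 - 11 = 8.3152
Step 3: Compute Lagrangian.
L = -4.4118 + 7*8.3152 = 53.7946


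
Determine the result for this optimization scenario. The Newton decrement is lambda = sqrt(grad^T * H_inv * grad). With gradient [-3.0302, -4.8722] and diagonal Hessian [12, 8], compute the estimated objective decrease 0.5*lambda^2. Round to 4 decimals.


Step 1: H is diagonal, so H^(-1) * g = [-0.2525, -0.609].
Step 2: g^T H^(-1) g = sum_i g_i^2 / H_ii
  = (-3.0302)^2/12 + (-4.8722)^2/8
  = 0.7652 + 2.9673 = 3.7325
Step 3: Objective decrease = 0.5 * g^T H^(-1) g = 1.8662


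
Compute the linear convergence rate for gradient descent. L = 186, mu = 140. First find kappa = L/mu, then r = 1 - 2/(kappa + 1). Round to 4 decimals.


Step 1: Compute the condition number.
kappa = L/mu = 186/140 = 1.3286
Step 2: Compute the convergence rate.
r = 1 - 2/(kappa + 1) = 1 - 2*mu/(L + mu) = (L - mu)/(L + mu) = 46/326 = 0.1411


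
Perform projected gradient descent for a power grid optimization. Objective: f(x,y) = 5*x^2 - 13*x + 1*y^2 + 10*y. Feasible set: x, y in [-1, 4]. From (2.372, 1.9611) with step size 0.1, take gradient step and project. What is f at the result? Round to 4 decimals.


Step 1: Compute gradient at (2.372, 1.9611).
grad_x = 2*5*2.372 - 13 = 10.72
grad_y = 2*1*1.9611 + 10 = 13.9222
Step 2: Gradient step.
x_raw = 2.372 - 0.1*10.72 = 1.3
y_raw = 1.9611 - 0.1*13.9222 = 0.5689
Step 3: Project onto [-1, 4].
x_proj = clip(1.3) = 1.3
y_proj = clip(0.5689) = 0.5689
Step 4: Evaluate f.
f(1.3, 0.5689) = -2.4376


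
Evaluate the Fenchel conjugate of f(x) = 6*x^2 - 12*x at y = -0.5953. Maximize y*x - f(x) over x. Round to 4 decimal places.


f*(y) = sup_x {y*x - a*x^2 - b*x} = sup_x {(y-b)*x - a*x^2}
FOC: (y - b) - 2a*x = 0 => x* = (y - b)/(2a)
x* = (-0.5953 + 12)/(2*6) = 0.9504
f*(-0.5953) = (y-b)^2/(4a) = (-0.5953 + 12)^2/(4*6)
= 130.0672/24 = 5.4195


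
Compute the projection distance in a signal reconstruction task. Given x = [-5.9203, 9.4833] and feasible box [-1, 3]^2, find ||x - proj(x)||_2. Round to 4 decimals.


Project each component onto [-1, 3].
clip(-5.9203) = -1.0, clip(9.4833) = 3.0
Projection = [-1.0, 3.0]
Squared diffs: [24.2094, 42.0332]
Distance = sqrt(66.2426) = 8.139


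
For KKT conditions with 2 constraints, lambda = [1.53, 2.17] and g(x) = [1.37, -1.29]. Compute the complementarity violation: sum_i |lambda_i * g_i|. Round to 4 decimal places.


KKT complementary slackness check:
lambda_1 * g_1 = 1.53 * 1.37 = 2.0961
lambda_2 * g_2 = 2.17 * -1.29 = -2.7993
Total violation = 2.0961 + 2.7993 = 4.8954


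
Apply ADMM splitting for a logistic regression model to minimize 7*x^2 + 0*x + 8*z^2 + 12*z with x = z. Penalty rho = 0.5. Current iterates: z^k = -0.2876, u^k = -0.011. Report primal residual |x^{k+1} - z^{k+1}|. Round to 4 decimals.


ADMM iteration with rho = 0.5, z^k = -0.2876, u^k = -0.011
Step 1: x-update.
Minimize 7*x^2 + 0*x + (0.5/2)*(x + 0.2876 - 0.011)^2
FOC: (2*7 + 0.5)*x = 0 + 0.5*(-0.2876 + 0.011)
x^{k+1} = -0.0095
Step 2: z-update.
Minimize 8*z^2 + 12*z + (0.5/2)*(-0.0095 - z - 0.011)^2
FOC: (2*8 + 0.5)*z = -12 + 0.5*(-0.0095 - 0.011)
z^{k+1} = -0.7279
Step 3: u-update.
u^{k+1} = -0.011 - 0.0095 + 0.7279 = 0.7074
Step 4: Primal residual = |-0.0095 + 0.7279| = 0.7184


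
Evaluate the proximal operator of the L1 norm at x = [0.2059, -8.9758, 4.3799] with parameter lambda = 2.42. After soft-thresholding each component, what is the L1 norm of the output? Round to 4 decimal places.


Soft-thresholding with lambda = 2.42:
prox(0.2059) = sign(0.2059)*max(|0.2059| - 2.42, 0) = 0.0
prox(-8.9758) = sign(-8.9758)*max(|-8.9758| - 2.42, 0) = -6.5558
prox(4.3799) = sign(4.3799)*max(|4.3799| - 2.42, 0) = 1.9599
prox(x) = [0.0, -6.5558, 1.9599]
||prox(x)||_1 = 0.0 + 6.5558 + 1.9599 = 8.5157


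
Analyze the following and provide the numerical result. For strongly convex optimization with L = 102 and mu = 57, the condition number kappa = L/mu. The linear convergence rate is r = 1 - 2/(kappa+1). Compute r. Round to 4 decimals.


Step 1: Compute the condition number.
kappa = L/mu = 102/57 = 1.7895
Step 2: Compute the convergence rate.
r = 1 - 2/(kappa + 1) = 1 - 2*mu/(L + mu) = (L - mu)/(L + mu) = 45/159 = 0.283


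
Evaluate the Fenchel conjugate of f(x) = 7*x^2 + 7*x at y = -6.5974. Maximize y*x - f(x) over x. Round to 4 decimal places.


f*(y) = sup_x {y*x - a*x^2 - b*x} = sup_x {(y-b)*x - a*x^2}
FOC: (y - b) - 2a*x = 0 => x* = (y - b)/(2a)
x* = (-6.5974 - 7)/(2*7) = -0.9712
f*(-6.5974) = (y-b)^2/(4a) = (-6.5974 - 7)^2/(4*7)
= 184.8893/28 = 6.6032


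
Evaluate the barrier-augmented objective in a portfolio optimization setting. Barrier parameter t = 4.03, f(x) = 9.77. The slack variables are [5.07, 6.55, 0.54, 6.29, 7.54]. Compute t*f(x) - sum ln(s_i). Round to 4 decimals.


Step 1: Compute log-barrier.
ln values: [1.6233, 1.8795, -0.6162, 1.839, 2.0202]
phi = -(1.6233 + 1.8795 - 0.6162 + 1.839 + 2.0202) = -6.7458
Step 2: Compute augmented objective.
t*f(x) = 4.03*9.77 = 39.3731
Total = 39.3731 - 6.7458 = 32.6273


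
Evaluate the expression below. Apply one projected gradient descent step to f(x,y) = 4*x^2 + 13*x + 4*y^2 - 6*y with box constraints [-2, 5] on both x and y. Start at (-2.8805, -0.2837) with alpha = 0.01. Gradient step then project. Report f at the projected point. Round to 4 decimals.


Step 1: Compute gradient at (-2.8805, -0.2837).
grad_x = 2*4*-2.8805 + 13 = -10.044
grad_y = 2*4*-0.2837 - 6 = -8.2696
Step 2: Gradient step.
x_raw = -2.8805 - 0.01*-10.044 = -2.7801
y_raw = -0.2837 - 0.01*-8.2696 = -0.201
Step 3: Project onto [-2, 5].
x_proj = clip(-2.7801) = -2.0
y_proj = clip(-0.201) = -0.201
Step 4: Evaluate f.
f(-2.0, -0.201) = -8.6324


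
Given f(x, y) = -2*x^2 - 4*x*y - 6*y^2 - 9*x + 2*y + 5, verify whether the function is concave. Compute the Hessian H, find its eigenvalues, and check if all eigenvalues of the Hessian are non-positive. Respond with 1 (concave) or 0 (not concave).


The Hessian of f(x,y) = -2*x^2 - 4*x*y - 6*y^2 - 9*x + 2*y + 5 is:
H = [[-4, -4], [-4, -12]]
Trace = -4 - 12 = -16
Determinant = -4*-12 - (-4)^2 = 32
Discriminant = (-16)^2 - 4*32 = 128.0
Eigenvalues: lambda_1 = -13.6569, lambda_2 = -2.3431
The function is concave.

1


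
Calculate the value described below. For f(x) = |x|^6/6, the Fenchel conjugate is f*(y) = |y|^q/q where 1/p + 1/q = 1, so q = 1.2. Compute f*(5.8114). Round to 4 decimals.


The conjugate exponent q satisfies 1/p + 1/q = 1.
p = 6, so q = 6/(6 - 1) = 1.2
|y|^q = 5.8114^1.2 = 8.263
f*(5.8114) = 8.263 / 1.2 = 6.8858


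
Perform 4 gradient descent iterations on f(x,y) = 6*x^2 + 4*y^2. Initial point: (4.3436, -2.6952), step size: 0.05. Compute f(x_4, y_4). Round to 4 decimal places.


Gradient descent on f(x,y) = 6*x^2 + 4*y^2.
Starting point: (4.3436, -2.6952), alpha = 0.05
Step 1: grad_x = 2*6*4.3436 = 52.1232, grad_y = 2*4*-2.6952 = -21.5616
  x_1 = 4.3436 - 0.05*52.1232 = 1.7374
  y_1 = -2.6952 - 0.05*-21.5616 = -1.6171
Step 2: grad_x = 2*6*1.7374 = 20.8493, grad_y = 2*4*-1.6171 = -12.937
  x_2 = 1.7374 - 0.05*20.8493 = 0.695
  y_2 = -1.6171 - 0.05*-12.937 = -0.9703
Step 3: grad_x = 2*6*0.695 = 8.3397, grad_y = 2*4*-0.9703 = -7.7622
  x_3 = 0.695 - 0.05*8.3397 = 0.278
  y_3 = -0.9703 - 0.05*-7.7622 = -0.5822
Step 4: grad_x = 2*6*0.278 = 3.3359, grad_y = 2*4*-0.5822 = -4.6573
  x_4 = 0.278 - 0.05*3.3359 = 0.1112
  y_4 = -0.5822 - 0.05*-4.6573 = -0.3493
f(0.1112, -0.3493) = 6*0.1112^2 + 4*(-0.3493)^2 = 0.5622


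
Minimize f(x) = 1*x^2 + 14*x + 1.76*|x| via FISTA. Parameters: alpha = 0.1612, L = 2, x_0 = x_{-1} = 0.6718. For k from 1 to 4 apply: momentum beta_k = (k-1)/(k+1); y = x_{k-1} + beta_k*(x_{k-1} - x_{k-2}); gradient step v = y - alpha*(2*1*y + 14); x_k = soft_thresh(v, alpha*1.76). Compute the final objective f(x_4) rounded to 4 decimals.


FISTA on f(x) = 1*x^2 + 14*x + 1.76*|x|
L = 2, alpha = 0.1612
Iteration 1: beta = 0.0, y = 0.6718 + 0.0*(0.6718 - 0.6718) = 0.6718
  grad(y) = 15.3436, v = y - alpha*grad = -1.8016
  prox(v) = soft_thresh(-1.8016, 0.2837) = -1.5179
Iteration 2: beta = 0.3333, y = -1.5179 + 0.3333*(-1.5179 - 0.6718) = -2.2478
  grad(y) = 9.5045, v = y - alpha*grad = -3.7799
  prox(v) = soft_thresh(-3.7799, 0.2837) = -3.4962
Iteration 3: beta = 0.5, y = -3.4962 + 0.5*(-3.4962 + 1.5179) = -4.4853
  grad(y) = 5.0293, v = y - alpha*grad = -5.2961
  prox(v) = soft_thresh(-5.2961, 0.2837) = -5.0123
Iteration 4: beta = 0.6, y = -5.0123 + 0.6*(-5.0123 + 3.4962) = -5.922
  grad(y) = 2.1559, v = y - alpha*grad = -6.2696
  prox(v) = soft_thresh(-6.2696, 0.2837) = -5.9859
f(x_4) = 1*(-5.9859)^2 + 14*(-5.9859) + 1.76*|-5.9859| = -37.4364


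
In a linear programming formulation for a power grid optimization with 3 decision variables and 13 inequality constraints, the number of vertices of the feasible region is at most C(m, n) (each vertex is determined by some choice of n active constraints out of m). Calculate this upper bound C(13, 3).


Each vertex corresponds to some choice of n active constraints out of m, so the number of vertices is at most C(m, n) = m! / (n!(m-n)!).
m = 13, n = 3
Numerator: 13 * 12 * 11
Denominator: 3! = 6
C(13, 3) = 286


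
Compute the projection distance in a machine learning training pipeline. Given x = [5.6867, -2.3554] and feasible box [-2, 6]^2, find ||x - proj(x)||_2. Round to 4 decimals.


Project each component onto [-2, 6].
clip(5.6867) = 5.6867, clip(-2.3554) = -2.0
Projection = [5.6867, -2.0]
Squared diffs: [0.0, 0.1263]
Distance = sqrt(0.1263) = 0.3554


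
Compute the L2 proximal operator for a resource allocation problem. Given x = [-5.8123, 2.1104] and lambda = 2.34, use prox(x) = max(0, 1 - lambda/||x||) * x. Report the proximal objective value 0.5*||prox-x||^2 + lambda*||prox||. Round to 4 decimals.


Step 1: Compute ||x||.
||x|| = 6.1836
Step 2: Compute scaling factor.
scale = max(0, 1 - 2.34/6.1836) = 0.6216
Step 3: prox(x) = [-3.6128, 1.3118]
||prox(x)|| = 3.8436
Step 4: Proximal objective.
0.5*||prox-x||^2 = 2.7378
lambda*||prox|| = 8.994
Total = 11.7318


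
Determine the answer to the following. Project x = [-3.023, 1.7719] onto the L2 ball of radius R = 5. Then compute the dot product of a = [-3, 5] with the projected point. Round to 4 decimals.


Step 1: Compute ||x|| (intermediates to 6 decimals).
||x|| = sqrt((-3.023)^2 + 1.7719^2) = 3.50402
Step 2: Project.
Since ||x|| <= R, proj = x (no scaling needed).
proj(x) = [-3.023, 1.7719]
Step 3: Dot product.
a^T * proj(x) = -3*(-3.023) + 5*1.7719 = 17.9285


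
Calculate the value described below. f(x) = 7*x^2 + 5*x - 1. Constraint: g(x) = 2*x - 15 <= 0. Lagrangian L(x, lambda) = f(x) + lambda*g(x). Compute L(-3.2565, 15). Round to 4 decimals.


Step 1: Evaluate f(x).
f(-3.2565) = 7*(-3.2565)^2 + 5*(-3.2565) - 1 = 56.951
Step 2: Evaluate g(x).
g(-3.2565) = 2*-3.2565 - 15 = -21.513
Step 3: Compute Lagrangian.
L = 56.951 + 15*-21.513 = -265.744


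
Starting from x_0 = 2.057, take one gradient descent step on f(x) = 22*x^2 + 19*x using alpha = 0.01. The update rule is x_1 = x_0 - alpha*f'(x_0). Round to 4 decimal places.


We compute the gradient at x_0 and apply the update.
f'(x) = 44*x + 19
f'(2.057) = 44*2.057 + 19 = 109.508
x_1 = 2.057 - 0.01*109.508 = 0.9619


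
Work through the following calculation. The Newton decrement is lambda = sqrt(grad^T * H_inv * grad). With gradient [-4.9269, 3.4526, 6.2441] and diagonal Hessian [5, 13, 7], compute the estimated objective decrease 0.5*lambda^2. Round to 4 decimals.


Step 1: H is diagonal, so H^(-1) * g = [-0.9854, 0.2656, 0.892].
Step 2: g^T H^(-1) g = sum_i g_i^2 / H_ii
  = (-4.9269)^2/5 + (3.4526)^2/13 + (6.2441)^2/7
  = 4.8549 + 0.917 + 5.5698 = 11.3417
Step 3: Objective decrease = 0.5 * g^T H^(-1) g = 5.6708


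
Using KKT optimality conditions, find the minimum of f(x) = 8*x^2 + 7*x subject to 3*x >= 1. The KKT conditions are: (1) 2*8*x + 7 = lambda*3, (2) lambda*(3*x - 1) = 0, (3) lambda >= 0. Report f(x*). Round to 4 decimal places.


Step 1: Try lambda = 0 (constraint inactive).
x_unc = -7/(2*8) = -0.4375
Check: 3*-0.4375 = -1.3125 < 1 -- violated!
Step 2: Constraint must be active: 3*x = 1
x* = 1/3 = 0.3333 (rounded; the exact value 1/3 is used below)
lambda = (2*8*(1/3) + 7)/3 = 4.1111
Step 3: Compute optimal value.
f(x*) = 8*(1/3)^2 + 7*(1/3) = 3.2222


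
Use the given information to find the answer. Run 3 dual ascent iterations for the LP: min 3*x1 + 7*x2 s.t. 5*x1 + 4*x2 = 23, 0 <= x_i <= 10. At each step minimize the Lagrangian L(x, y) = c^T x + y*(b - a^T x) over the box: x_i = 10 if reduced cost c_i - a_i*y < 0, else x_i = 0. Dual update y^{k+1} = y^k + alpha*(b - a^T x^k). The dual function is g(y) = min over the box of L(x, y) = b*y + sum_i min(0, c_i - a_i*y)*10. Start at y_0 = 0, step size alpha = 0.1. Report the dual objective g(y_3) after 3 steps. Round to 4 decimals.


Dual ascent for LP: min 3*x1 + 7*x2, 5*x1 + 4*x2 = 23, 0 <= x_i <= 10
Step 1: y^k = 0.0, reduced costs: (3.0, 7.0)
  x^k = (0.0, 0.0), subgradient = b - a^T x = 23.0
  y^{k+1} = 0.0 + 0.1*23.0 = 2.3
Step 2: y^k = 2.3, reduced costs: (-8.5, -2.2)
  x^k = (10.0, 10.0), subgradient = b - a^T x = -67.0
  y^{k+1} = 2.3 + 0.1*-67.0 = -4.4
Step 3: y^k = -4.4, reduced costs: (25.0, 24.6)
  x^k = (0.0, 0.0), subgradient = b - a^T x = 23.0
  y^{k+1} = -4.4 + 0.1*23.0 = -2.1
Dual objective at y_3 = -2.1: reduced costs (13.5, 15.4), box minimizer x = (0.0, 0.0)
g(y_3) = b*y + (c1 - a1*y)*x1 + (c2 - a2*y)*x2 = 23*(-2.1) + 13.5*0.0 + 15.4*0.0 = -48.3 + 0.0 + 0.0 = -48.3


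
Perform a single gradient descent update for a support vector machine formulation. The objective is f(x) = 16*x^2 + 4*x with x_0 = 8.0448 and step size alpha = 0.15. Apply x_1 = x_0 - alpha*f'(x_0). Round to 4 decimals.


We compute the gradient at x_0 and apply the update.
f'(x) = 32*x + 4
f'(8.0448) = 32*8.0448 + 4 = 261.4336
x_1 = 8.0448 - 0.15*261.4336 = -31.1702


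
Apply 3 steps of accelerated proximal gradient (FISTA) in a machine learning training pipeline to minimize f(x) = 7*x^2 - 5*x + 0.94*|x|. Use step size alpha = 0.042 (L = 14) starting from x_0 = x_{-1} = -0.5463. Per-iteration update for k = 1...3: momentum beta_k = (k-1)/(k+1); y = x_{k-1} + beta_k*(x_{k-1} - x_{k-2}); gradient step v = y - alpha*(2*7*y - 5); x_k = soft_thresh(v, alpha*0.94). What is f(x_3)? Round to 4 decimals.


FISTA on f(x) = 7*x^2 - 5*x + 0.94*|x|
L = 14, alpha = 0.042
Iteration 1: beta = 0.0, y = -0.5463 + 0.0*(-0.5463 + 0.5463) = -0.5463
  grad(y) = -12.6482, v = y - alpha*grad = -0.0151
  prox(v) = soft_thresh(-0.0151, 0.0395) = 0.0
Iteration 2: beta = 0.3333, y = 0.0 + 0.3333*(0.0 + 0.5463) = 0.1821
  grad(y) = -2.4506, v = y - alpha*grad = 0.285
  prox(v) = soft_thresh(0.285, 0.0395) = 0.2455
Iteration 3: beta = 0.5, y = 0.2455 + 0.5*(0.2455 - 0.0) = 0.3683
  grad(y) = 0.1564, v = y - alpha*grad = 0.3617
  prox(v) = soft_thresh(0.3617, 0.0395) = 0.3223
f(x_3) = 7*0.3223^2 - 5*0.3223 + 0.94*|0.3223| = -0.5814


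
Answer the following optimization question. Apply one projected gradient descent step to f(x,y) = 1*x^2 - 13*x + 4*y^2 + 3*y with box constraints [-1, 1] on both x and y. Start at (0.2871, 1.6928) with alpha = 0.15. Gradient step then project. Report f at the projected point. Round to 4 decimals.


Step 1: Compute gradient at (0.2871, 1.6928).
grad_x = 2*1*0.2871 - 13 = -12.4258
grad_y = 2*4*1.6928 + 3 = 16.5424
Step 2: Gradient step.
x_raw = 0.2871 - 0.15*-12.4258 = 2.151
y_raw = 1.6928 - 0.15*16.5424 = -0.7886
Step 3: Project onto [-1, 1].
x_proj = clip(2.151) = 1.0
y_proj = clip(-0.7886) = -0.7886
Step 4: Evaluate f.
f(1.0, -0.7886) = -11.8784


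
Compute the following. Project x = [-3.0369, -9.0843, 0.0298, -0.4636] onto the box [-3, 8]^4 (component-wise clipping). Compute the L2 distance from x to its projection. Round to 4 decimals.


Project each component onto [-3, 8].
clip(-3.0369) = -3.0, clip(-9.0843) = -3.0, clip(0.0298) = 0.0298, clip(-0.4636) = -0.4636
Projection = [-3.0, -3.0, 0.0298, -0.4636]
Squared diffs: [0.0014, 37.0187, 0.0, 0.0]
Distance = sqrt(37.0201) = 6.0844


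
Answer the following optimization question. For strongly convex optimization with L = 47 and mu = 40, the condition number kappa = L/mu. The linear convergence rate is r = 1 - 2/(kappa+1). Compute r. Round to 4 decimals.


Step 1: Compute the condition number.
kappa = L/mu = 47/40 = 1.175
Step 2: Compute the convergence rate.
r = 1 - 2/(kappa + 1) = 1 - 2*mu/(L + mu) = (L - mu)/(L + mu) = 7/87 = 0.0805


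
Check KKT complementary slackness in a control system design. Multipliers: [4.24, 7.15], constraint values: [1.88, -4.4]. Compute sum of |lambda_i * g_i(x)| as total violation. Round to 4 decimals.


KKT complementary slackness check:
lambda_1 * g_1 = 4.24 * 1.88 = 7.9712
lambda_2 * g_2 = 7.15 * -4.4 = -31.46
Total violation = 7.9712 + 31.46 = 39.4312


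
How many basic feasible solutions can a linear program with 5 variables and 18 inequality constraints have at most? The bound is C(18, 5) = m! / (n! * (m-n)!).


Each vertex corresponds to some choice of n active constraints out of m, so the number of vertices is at most C(m, n) = m! / (n!(m-n)!).
m = 18, n = 5
Numerator: 18 * 17 * 16 * 15 * 14
Denominator: 5! = 120
C(18, 5) = 8568


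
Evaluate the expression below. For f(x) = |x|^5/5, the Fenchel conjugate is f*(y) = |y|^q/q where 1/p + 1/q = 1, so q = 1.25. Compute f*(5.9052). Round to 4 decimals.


The conjugate exponent q satisfies 1/p + 1/q = 1.
p = 5, so q = 5/(5 - 1) = 1.25
|y|^q = 5.9052^1.25 = 9.2054
f*(5.9052) = 9.2054 / 1.25 = 7.3643


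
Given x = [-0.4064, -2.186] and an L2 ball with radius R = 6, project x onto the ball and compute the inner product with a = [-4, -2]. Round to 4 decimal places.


Step 1: Compute ||x|| (intermediates to 6 decimals).
||x|| = sqrt((-0.4064)^2 + (-2.186)^2) = 2.223456
Step 2: Project.
Since ||x|| <= R, proj = x (no scaling needed).
proj(x) = [-0.4064, -2.186]
Step 3: Dot product.
a^T * proj(x) = -4*(-0.4064) - 2*(-2.186) = 5.9976


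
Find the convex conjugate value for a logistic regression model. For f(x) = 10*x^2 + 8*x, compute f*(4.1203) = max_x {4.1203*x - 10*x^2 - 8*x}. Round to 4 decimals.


f*(y) = sup_x {y*x - a*x^2 - b*x} = sup_x {(y-b)*x - a*x^2}
FOC: (y - b) - 2a*x = 0 => x* = (y - b)/(2a)
x* = (4.1203 - 8)/(2*10) = -0.194
f*(4.1203) = (y-b)^2/(4a) = (4.1203 - 8)^2/(4*10)
= 15.0521/40 = 0.3763


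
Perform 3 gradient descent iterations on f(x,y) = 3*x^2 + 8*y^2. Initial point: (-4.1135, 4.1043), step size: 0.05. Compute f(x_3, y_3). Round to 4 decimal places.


Gradient descent on f(x,y) = 3*x^2 + 8*y^2.
Starting point: (-4.1135, 4.1043), alpha = 0.05
Step 1: grad_x = 2*3*-4.1135 = -24.681, grad_y = 2*8*4.1043 = 65.6688
  x_1 = -4.1135 - 0.05*-24.681 = -2.8795
  y_1 = 4.1043 - 0.05*65.6688 = 0.8209
Step 2: grad_x = 2*3*-2.8795 = -17.2767, grad_y = 2*8*0.8209 = 13.1338
  x_2 = -2.8795 - 0.05*-17.2767 = -2.0156
  y_2 = 0.8209 - 0.05*13.1338 = 0.1642
Step 3: grad_x = 2*3*-2.0156 = -12.0937, grad_y = 2*8*0.1642 = 2.6268
  x_3 = -2.0156 - 0.05*-12.0937 = -1.4109
  y_3 = 0.1642 - 0.05*2.6268 = 0.0328
f(-1.4109, 0.0328) = 3*(-1.4109)^2 + 8*0.0328^2 = 5.9808


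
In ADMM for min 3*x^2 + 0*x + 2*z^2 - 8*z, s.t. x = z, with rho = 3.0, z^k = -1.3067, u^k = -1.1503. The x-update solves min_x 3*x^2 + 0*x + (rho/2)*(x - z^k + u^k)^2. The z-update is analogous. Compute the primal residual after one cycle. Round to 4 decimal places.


ADMM iteration with rho = 3.0, z^k = -1.3067, u^k = -1.1503
Step 1: x-update.
Minimize 3*x^2 + 0*x + (3.0/2)*(x + 1.3067 - 1.1503)^2
FOC: (2*3 + 3.0)*x = 0 + 3.0*(-1.3067 + 1.1503)
x^{k+1} = -0.0521
Step 2: z-update.
Minimize 2*z^2 - 8*z + (3.0/2)*(-0.0521 - z - 1.1503)^2
FOC: (2*2 + 3.0)*z = 8 + 3.0*(-0.0521 - 1.1503)
z^{k+1} = 0.6275
Step 3: u-update.
u^{k+1} = -1.1503 - 0.0521 - 0.6275 = -1.83
Step 4: Primal residual = |-0.0521 - 0.6275| = 0.6797


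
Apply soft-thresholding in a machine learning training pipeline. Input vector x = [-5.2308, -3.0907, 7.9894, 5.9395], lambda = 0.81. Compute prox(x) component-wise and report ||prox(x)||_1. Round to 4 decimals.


Soft-thresholding with lambda = 0.81:
prox(-5.2308) = sign(-5.2308)*max(|-5.2308| - 0.81, 0) = -4.4208
prox(-3.0907) = sign(-3.0907)*max(|-3.0907| - 0.81, 0) = -2.2807
prox(7.9894) = sign(7.9894)*max(|7.9894| - 0.81, 0) = 7.1794
prox(5.9395) = sign(5.9395)*max(|5.9395| - 0.81, 0) = 5.1295
prox(x) = [-4.4208, -2.2807, 7.1794, 5.1295]
||prox(x)||_1 = 4.4208 + 2.2807 + 7.1794 + 5.1295 = 19.0104


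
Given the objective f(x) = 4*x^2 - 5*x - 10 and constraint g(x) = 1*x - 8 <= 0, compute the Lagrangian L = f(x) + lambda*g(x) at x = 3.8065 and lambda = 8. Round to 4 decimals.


Step 1: Evaluate f(x).
f(3.8065) = 4*3.8065^2 - 5*3.8065 - 10 = 28.9253
Step 2: Evaluate g(x).
g(3.8065) = 1*3.8065 - 8 = -4.1935
Step 3: Compute Lagrangian.
L = 28.9253 + 8*-4.1935 = -4.6227


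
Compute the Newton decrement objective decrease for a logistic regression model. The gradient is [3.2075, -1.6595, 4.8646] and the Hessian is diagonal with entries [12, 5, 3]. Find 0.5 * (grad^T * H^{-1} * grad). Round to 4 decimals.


Step 1: H is diagonal, so H^(-1) * g = [0.2673, -0.3319, 1.6215].
Step 2: g^T H^(-1) g = sum_i g_i^2 / H_ii
  = (3.2075)^2/12 + (-1.6595)^2/5 + (4.8646)^2/3
  = 0.8573 + 0.5508 + 7.8881 = 9.2962
Step 3: Objective decrease = 0.5 * g^T H^(-1) g = 4.6481


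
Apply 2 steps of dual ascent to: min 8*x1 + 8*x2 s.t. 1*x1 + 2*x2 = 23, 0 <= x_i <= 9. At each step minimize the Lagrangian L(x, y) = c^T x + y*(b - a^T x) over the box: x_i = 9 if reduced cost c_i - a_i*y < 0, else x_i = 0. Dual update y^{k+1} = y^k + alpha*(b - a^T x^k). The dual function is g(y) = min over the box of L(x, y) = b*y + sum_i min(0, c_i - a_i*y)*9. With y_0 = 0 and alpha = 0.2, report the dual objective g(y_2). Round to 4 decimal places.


Dual ascent for LP: min 8*x1 + 8*x2, 1*x1 + 2*x2 = 23, 0 <= x_i <= 9
Step 1: y^k = 0.0, reduced costs: (8.0, 8.0)
  x^k = (0.0, 0.0), subgradient = b - a^T x = 23.0
  y^{k+1} = 0.0 + 0.2*23.0 = 4.6
Step 2: y^k = 4.6, reduced costs: (3.4, -1.2)
  x^k = (0.0, 9.0), subgradient = b - a^T x = 5.0
  y^{k+1} = 4.6 + 0.2*5.0 = 5.6
Dual objective at y_2 = 5.6: reduced costs (2.4, -3.2), box minimizer x = (0.0, 9.0)
g(y_2) = b*y + (c1 - a1*y)*x1 + (c2 - a2*y)*x2 = 23*5.6 + 2.4*0.0 + (-3.2)*9.0 = 128.8 + 0.0 - 28.8 = 100.0


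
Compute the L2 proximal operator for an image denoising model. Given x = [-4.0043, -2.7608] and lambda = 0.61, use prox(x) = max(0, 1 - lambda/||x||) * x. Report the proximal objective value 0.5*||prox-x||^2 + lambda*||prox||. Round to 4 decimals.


Step 1: Compute ||x||.
||x|| = 4.8638
Step 2: Compute scaling factor.
scale = max(0, 1 - 0.61/4.8638) = 0.8746
Step 3: prox(x) = [-3.5021, -2.4145]
||prox(x)|| = 4.2538
Step 4: Proximal objective.
0.5*||prox-x||^2 = 0.1861
lambda*||prox|| = 2.5948
Total = 2.7809


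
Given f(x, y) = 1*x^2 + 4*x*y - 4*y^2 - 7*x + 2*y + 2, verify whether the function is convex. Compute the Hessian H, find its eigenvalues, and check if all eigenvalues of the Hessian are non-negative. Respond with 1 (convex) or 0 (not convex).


The Hessian of f(x,y) = 1*x^2 + 4*x*y - 4*y^2 - 7*x + 2*y + 2 is:
H = [[2, 4], [4, -8]]
Trace = 2 - 8 = -6
Determinant = 2*-8 - (4)^2 = -32
Discriminant = (-6)^2 - 4*-32 = 164.0
Eigenvalues: lambda_1 = -9.4031, lambda_2 = 3.4031
The function is not convex.

0


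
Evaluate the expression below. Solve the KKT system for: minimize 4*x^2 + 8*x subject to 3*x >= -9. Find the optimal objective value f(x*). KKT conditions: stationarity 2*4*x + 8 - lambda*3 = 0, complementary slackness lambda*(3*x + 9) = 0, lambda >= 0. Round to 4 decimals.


Step 1: Try lambda = 0 (constraint inactive).
Stationarity: 2*4*x + 8 = 0
x* = -8/(2*4) = -1.0
Check constraint: 3*-1.0 = -3.0 >= -9 -- satisfied.
Step 2: Compute optimal value.
f(x*) = 4*(-1.0)^2 + 8*(-1.0) = -4.0


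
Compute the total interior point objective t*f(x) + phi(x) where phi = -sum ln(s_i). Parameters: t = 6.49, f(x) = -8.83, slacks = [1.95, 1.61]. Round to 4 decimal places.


Step 1: Compute log-barrier.
ln values: [0.6678, 0.4762]
phi = -(0.6678 + 0.4762) = -1.1441
Step 2: Compute augmented objective.
t*f(x) = 6.49*-8.83 = -57.3067
Total = -57.3067 - 1.1441 = -58.4508


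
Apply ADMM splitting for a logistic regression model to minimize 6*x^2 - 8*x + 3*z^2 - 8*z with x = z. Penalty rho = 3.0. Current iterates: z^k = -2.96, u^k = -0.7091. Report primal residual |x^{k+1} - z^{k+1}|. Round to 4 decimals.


ADMM iteration with rho = 3.0, z^k = -2.96, u^k = -0.7091
Step 1: x-update.
Minimize 6*x^2 - 8*x + (3.0/2)*(x + 2.96 - 0.7091)^2
FOC: (2*6 + 3.0)*x = 8 + 3.0*(-2.96 + 0.7091)
x^{k+1} = 0.0832
Step 2: z-update.
Minimize 3*z^2 - 8*z + (3.0/2)*(0.0832 - z - 0.7091)^2
FOC: (2*3 + 3.0)*z = 8 + 3.0*(0.0832 - 0.7091)
z^{k+1} = 0.6802
Step 3: u-update.
u^{k+1} = -0.7091 + 0.0832 - 0.6802 = -1.3062
Step 4: Primal residual = |0.0832 - 0.6802| = 0.5971


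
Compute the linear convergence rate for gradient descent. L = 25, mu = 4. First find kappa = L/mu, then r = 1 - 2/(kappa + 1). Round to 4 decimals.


Step 1: Compute the condition number.
kappa = L/mu = 25/4 = 6.25
Step 2: Compute the convergence rate.
r = 1 - 2/(kappa + 1) = 1 - 2*mu/(L + mu) = (L - mu)/(L + mu) = 21/29 = 0.7241


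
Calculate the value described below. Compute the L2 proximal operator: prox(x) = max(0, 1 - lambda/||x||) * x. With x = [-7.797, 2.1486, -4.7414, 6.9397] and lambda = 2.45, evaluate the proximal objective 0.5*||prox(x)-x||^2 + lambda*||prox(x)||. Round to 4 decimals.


Step 1: Compute ||x||.
||x|| = 11.664
Step 2: Compute scaling factor.
scale = max(0, 1 - 2.45/11.664) = 0.79
Step 3: prox(x) = [-6.1593, 1.6973, -3.7455, 5.482]
||prox(x)|| = 9.214
Step 4: Proximal objective.
0.5*||prox-x||^2 = 3.0013
lambda*||prox|| = 22.5743
Total = 25.5757


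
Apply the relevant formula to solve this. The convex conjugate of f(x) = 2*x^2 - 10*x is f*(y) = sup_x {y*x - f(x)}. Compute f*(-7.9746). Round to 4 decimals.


f*(y) = sup_x {y*x - a*x^2 - b*x} = sup_x {(y-b)*x - a*x^2}
FOC: (y - b) - 2a*x = 0 => x* = (y - b)/(2a)
x* = (-7.9746 + 10)/(2*2) = 0.5064
f*(-7.9746) = (y-b)^2/(4a) = (-7.9746 + 10)^2/(4*2)
= 4.1022/8 = 0.5128


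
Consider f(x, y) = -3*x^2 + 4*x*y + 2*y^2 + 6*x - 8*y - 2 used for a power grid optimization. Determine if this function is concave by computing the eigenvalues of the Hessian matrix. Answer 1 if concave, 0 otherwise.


The Hessian of f(x,y) = -3*x^2 + 4*x*y + 2*y^2 + 6*x - 8*y - 2 is:
H = [[-6, 4], [4, 4]]
Trace = -6 + 4 = -2
Determinant = -6*4 - (4)^2 = -40
Discriminant = (-2)^2 - 4*-40 = 164.0
Eigenvalues: lambda_1 = -7.4031, lambda_2 = 5.4031
The function is not concave.

0


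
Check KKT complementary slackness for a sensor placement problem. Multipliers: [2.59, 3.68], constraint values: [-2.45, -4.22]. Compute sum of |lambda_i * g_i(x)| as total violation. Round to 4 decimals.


KKT complementary slackness check:
lambda_1 * g_1 = 2.59 * -2.45 = -6.3455
lambda_2 * g_2 = 3.68 * -4.22 = -15.5296
Total violation = 6.3455 + 15.5296 = 21.8751


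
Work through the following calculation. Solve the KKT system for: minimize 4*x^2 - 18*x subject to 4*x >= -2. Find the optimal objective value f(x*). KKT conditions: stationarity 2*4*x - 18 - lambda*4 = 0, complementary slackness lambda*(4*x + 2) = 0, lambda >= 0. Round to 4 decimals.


Step 1: Try lambda = 0 (constraint inactive).
Stationarity: 2*4*x - 18 = 0
x* = 18/(2*4) = 2.25
Check constraint: 4*2.25 = 9.0 >= -2 -- satisfied.
Step 2: Compute optimal value.
f(x*) = 4*2.25^2 - 18*2.25 = -20.25


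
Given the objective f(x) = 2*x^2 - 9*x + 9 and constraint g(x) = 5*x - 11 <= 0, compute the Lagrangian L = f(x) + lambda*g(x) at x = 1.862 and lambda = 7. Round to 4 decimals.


Step 1: Evaluate f(x).
f(1.862) = 2*1.862^2 - 9*1.862 + 9 = -0.8239
Step 2: Evaluate g(x).
g(1.862) = 5*1.862 - 11 = -1.69
Step 3: Compute Lagrangian.
L = -0.8239 + 7*-1.69 = -12.6539


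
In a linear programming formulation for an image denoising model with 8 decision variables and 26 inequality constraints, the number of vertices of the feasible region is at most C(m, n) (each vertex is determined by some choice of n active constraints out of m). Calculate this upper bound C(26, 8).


Each vertex corresponds to some choice of n active constraints out of m, so the number of vertices is at most C(m, n) = m! / (n!(m-n)!).
m = 26, n = 8
Numerator: 26 * 25 * 24 * 23 * 22 * 21 * 20 * 19
Denominator: 8! = 40320
C(26, 8) = 1562275


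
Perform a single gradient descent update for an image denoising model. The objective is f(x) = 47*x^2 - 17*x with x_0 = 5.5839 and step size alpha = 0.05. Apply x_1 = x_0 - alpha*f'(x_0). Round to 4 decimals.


We compute the gradient at x_0 and apply the update.
f'(x) = 94*x - 17
f'(5.5839) = 94*5.5839 - 17 = 507.8866
x_1 = 5.5839 - 0.05*507.8866 = -19.8104


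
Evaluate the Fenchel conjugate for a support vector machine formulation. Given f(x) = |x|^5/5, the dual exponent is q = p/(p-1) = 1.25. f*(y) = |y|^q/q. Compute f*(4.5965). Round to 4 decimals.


The conjugate exponent q satisfies 1/p + 1/q = 1.
p = 5, so q = 5/(5 - 1) = 1.25
|y|^q = 4.5965^1.25 = 6.7303
f*(4.5965) = 6.7303 / 1.25 = 5.3842


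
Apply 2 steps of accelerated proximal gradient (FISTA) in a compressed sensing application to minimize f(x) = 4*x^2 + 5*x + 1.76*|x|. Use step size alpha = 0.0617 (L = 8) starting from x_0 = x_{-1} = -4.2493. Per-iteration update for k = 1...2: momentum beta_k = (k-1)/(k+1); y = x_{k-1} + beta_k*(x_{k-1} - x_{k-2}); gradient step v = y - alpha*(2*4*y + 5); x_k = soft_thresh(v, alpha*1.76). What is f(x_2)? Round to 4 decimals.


FISTA on f(x) = 4*x^2 + 5*x + 1.76*|x|
L = 8, alpha = 0.0617
Iteration 1: beta = 0.0, y = -4.2493 + 0.0*(-4.2493 + 4.2493) = -4.2493
  grad(y) = -28.9944, v = y - alpha*grad = -2.4603
  prox(v) = soft_thresh(-2.4603, 0.1086) = -2.3518
Iteration 2: beta = 0.3333, y = -2.3518 + 0.3333*(-2.3518 + 4.2493) = -1.7192
  grad(y) = -8.7539, v = y - alpha*grad = -1.1791
  prox(v) = soft_thresh(-1.1791, 0.1086) = -1.0705
f(x_2) = 4*(-1.0705)^2 + 5*(-1.0705) + 1.76*|-1.0705| = 1.1156


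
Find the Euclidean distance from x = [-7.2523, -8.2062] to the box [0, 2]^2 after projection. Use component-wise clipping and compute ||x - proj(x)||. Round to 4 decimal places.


Project each component onto [0, 2].
clip(-7.2523) = 0.0, clip(-8.2062) = 0.0
Projection = [0.0, 0.0]
Squared diffs: [52.5959, 67.3417]
Distance = sqrt(119.9376) = 10.9516


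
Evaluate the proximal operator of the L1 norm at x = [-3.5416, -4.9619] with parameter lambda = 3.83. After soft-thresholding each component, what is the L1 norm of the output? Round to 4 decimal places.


Soft-thresholding with lambda = 3.83:
prox(-3.5416) = sign(-3.5416)*max(|-3.5416| - 3.83, 0) = 0.0
prox(-4.9619) = sign(-4.9619)*max(|-4.9619| - 3.83, 0) = -1.1319
prox(x) = [0.0, -1.1319]
||prox(x)||_1 = 0.0 + 1.1319 = 1.1319


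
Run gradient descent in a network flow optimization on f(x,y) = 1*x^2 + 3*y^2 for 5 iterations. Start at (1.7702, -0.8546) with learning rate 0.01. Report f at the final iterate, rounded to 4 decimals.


Gradient descent on f(x,y) = 1*x^2 + 3*y^2.
Starting point: (1.7702, -0.8546), alpha = 0.01
Step 1: grad_x = 2*1*1.7702 = 3.5404, grad_y = 2*3*-0.8546 = -5.1276
  x_1 = 1.7702 - 0.01*3.5404 = 1.7348
  y_1 = -0.8546 - 0.01*-5.1276 = -0.8033
Step 2: grad_x = 2*1*1.7348 = 3.4696, grad_y = 2*3*-0.8033 = -4.8199
  x_2 = 1.7348 - 0.01*3.4696 = 1.7001
  y_2 = -0.8033 - 0.01*-4.8199 = -0.7551
Step 3: grad_x = 2*1*1.7001 = 3.4002, grad_y = 2*3*-0.7551 = -4.5307
  x_3 = 1.7001 - 0.01*3.4002 = 1.6661
  y_3 = -0.7551 - 0.01*-4.5307 = -0.7098
Step 4: grad_x = 2*1*1.6661 = 3.3322, grad_y = 2*3*-0.7098 = -4.2589
  x_4 = 1.6661 - 0.01*3.3322 = 1.6328
  y_4 = -0.7098 - 0.01*-4.2589 = -0.6672
Step 5: grad_x = 2*1*1.6328 = 3.2656, grad_y = 2*3*-0.6672 = -4.0034
  x_5 = 1.6328 - 0.01*3.2656 = 1.6001
  y_5 = -0.6672 - 0.01*-4.0034 = -0.6272
f(1.6001, -0.6272) = 1*1.6001^2 + 3*(-0.6272)^2 = 3.7405


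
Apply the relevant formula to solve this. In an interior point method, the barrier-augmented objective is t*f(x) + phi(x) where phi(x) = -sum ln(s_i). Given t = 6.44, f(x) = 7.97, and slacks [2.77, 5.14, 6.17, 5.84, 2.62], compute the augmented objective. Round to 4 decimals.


Step 1: Compute log-barrier.
ln values: [1.0188, 1.6371, 1.8197, 1.7647, 0.9632]
phi = -(1.0188 + 1.6371 + 1.8197 + 1.7647 + 0.9632) = -7.2035
Step 2: Compute augmented objective.
t*f(x) = 6.44*7.97 = 51.3268
Total = 51.3268 - 7.2035 = 44.1233


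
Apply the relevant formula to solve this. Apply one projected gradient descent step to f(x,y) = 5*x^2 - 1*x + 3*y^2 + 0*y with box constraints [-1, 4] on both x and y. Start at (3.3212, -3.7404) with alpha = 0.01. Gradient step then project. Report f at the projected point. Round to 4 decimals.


Step 1: Compute gradient at (3.3212, -3.7404).
grad_x = 2*5*3.3212 - 1 = 32.212
grad_y = 2*3*-3.7404 + 0 = -22.4424
Step 2: Gradient step.
x_raw = 3.3212 - 0.01*32.212 = 2.9991
y_raw = -3.7404 - 0.01*-22.4424 = -3.516
Step 3: Project onto [-1, 4].
x_proj = clip(2.9991) = 2.9991
y_proj = clip(-3.516) = -1.0
Step 4: Evaluate f.
f(2.9991, -1.0) = 44.9733


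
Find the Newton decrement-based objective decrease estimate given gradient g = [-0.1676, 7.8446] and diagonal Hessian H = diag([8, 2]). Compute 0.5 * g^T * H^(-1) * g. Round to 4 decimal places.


Step 1: H is diagonal, so H^(-1) * g = [-0.021, 3.9223].
Step 2: g^T H^(-1) g = sum_i g_i^2 / H_ii
  = (-0.1676)^2/8 + (7.8446)^2/2
  = 0.0035 + 30.7689 = 30.7724
Step 3: Objective decrease = 0.5 * g^T H^(-1) g = 15.3862


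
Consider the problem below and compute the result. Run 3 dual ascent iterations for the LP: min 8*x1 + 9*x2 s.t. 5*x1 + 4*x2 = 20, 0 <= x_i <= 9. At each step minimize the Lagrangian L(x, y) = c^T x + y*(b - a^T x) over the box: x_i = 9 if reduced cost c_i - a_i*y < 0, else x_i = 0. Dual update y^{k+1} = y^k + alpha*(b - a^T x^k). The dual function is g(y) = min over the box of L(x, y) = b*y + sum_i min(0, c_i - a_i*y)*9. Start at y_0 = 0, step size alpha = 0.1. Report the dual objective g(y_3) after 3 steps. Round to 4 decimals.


Dual ascent for LP: min 8*x1 + 9*x2, 5*x1 + 4*x2 = 20, 0 <= x_i <= 9
Step 1: y^k = 0.0, reduced costs: (8.0, 9.0)
  x^k = (0.0, 0.0), subgradient = b - a^T x = 20.0
  y^{k+1} = 0.0 + 0.1*20.0 = 2.0
Step 2: y^k = 2.0, reduced costs: (-2.0, 1.0)
  x^k = (9.0, 0.0), subgradient = b - a^T x = -25.0
  y^{k+1} = 2.0 + 0.1*-25.0 = -0.5
Step 3: y^k = -0.5, reduced costs: (10.5, 11.0)
  x^k = (0.0, 0.0), subgradient = b - a^T x = 20.0
  y^{k+1} = -0.5 + 0.1*20.0 = 1.5
Dual objective at y_3 = 1.5: reduced costs (0.5, 3.0), box minimizer x = (0.0, 0.0)
g(y_3) = b*y + (c1 - a1*y)*x1 + (c2 - a2*y)*x2 = 20*1.5 + 0.5*0.0 + 3.0*0.0 = 30.0 + 0.0 + 0.0 = 30.0


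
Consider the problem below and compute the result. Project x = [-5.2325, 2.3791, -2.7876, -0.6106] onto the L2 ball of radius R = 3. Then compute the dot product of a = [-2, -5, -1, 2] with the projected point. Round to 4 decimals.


Step 1: Compute ||x|| (intermediates to 6 decimals).
||x|| = sqrt((-5.2325)^2 + 2.3791^2 + (-2.7876)^2 + (-0.6106)^2) = 6.417376
Step 2: Project.
Since ||x|| > R, scale = R/||x|| = 3/6.417376 = 0.467481, proj(x) = scale * x
proj(x) = [-2.446094, 1.112184, -1.30315, -0.285444]
Step 3: Dot product.
a^T * proj(x) = -2*(-2.446094) - 5*1.112184 - 1*(-1.30315) + 2*(-0.285444) = 0.0635


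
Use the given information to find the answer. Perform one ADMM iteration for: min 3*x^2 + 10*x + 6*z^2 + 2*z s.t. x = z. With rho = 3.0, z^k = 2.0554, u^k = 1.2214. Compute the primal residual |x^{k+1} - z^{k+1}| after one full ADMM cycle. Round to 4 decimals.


ADMM iteration with rho = 3.0, z^k = 2.0554, u^k = 1.2214
Step 1: x-update.
Minimize 3*x^2 + 10*x + (3.0/2)*(x - 2.0554 + 1.2214)^2
FOC: (2*3 + 3.0)*x = -10 + 3.0*(2.0554 - 1.2214)
x^{k+1} = -0.8331
Step 2: z-update.
Minimize 6*z^2 + 2*z + (3.0/2)*(-0.8331 - z + 1.2214)^2
FOC: (2*6 + 3.0)*z = -2 + 3.0*(-0.8331 + 1.2214)
z^{k+1} = -0.0557
Step 3: u-update.
u^{k+1} = 1.2214 - 0.8331 + 0.0557 = 0.444
Step 4: Primal residual = |-0.8331 + 0.0557| = 0.7774


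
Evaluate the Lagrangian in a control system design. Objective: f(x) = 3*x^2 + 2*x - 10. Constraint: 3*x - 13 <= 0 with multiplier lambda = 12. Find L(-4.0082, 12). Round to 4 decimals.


Step 1: Evaluate f(x).
f(-4.0082) = 3*(-4.0082)^2 + 2*(-4.0082) - 10 = 30.1806
Step 2: Evaluate g(x).
g(-4.0082) = 3*-4.0082 - 13 = -25.0246
Step 3: Compute Lagrangian.
L = 30.1806 + 12*-25.0246 = -270.1146


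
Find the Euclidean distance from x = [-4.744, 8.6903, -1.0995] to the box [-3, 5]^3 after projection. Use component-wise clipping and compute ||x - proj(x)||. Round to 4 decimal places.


Project each component onto [-3, 5].
clip(-4.744) = -3.0, clip(8.6903) = 5.0, clip(-1.0995) = -1.0995
Projection = [-3.0, 5.0, -1.0995]
Squared diffs: [3.0415, 13.6183, 0.0]
Distance = sqrt(16.6598) = 4.0816


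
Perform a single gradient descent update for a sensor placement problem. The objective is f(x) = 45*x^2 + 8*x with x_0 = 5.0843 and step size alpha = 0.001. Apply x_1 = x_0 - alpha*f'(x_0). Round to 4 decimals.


We compute the gradient at x_0 and apply the update.
f'(x) = 90*x + 8
f'(5.0843) = 90*5.0843 + 8 = 465.587
x_1 = 5.0843 - 0.001*465.587 = 4.6187


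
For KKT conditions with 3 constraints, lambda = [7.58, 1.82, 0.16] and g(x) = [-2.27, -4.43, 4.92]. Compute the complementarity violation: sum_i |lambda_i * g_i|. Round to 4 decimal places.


KKT complementary slackness check:
lambda_1 * g_1 = 7.58 * -2.27 = -17.2066
lambda_2 * g_2 = 1.82 * -4.43 = -8.0626
lambda_3 * g_3 = 0.16 * 4.92 = 0.7872
Total violation = 17.2066 + 8.0626 + 0.7872 = 26.0564


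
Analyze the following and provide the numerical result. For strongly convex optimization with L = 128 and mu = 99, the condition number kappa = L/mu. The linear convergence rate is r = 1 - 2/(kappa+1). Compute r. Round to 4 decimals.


Step 1: Compute the condition number.
kappa = L/mu = 128/99 = 1.2929
Step 2: Compute the convergence rate.
r = 1 - 2/(kappa + 1) = 1 - 2*mu/(L + mu) = (L - mu)/(L + mu) = 29/227 = 0.1278


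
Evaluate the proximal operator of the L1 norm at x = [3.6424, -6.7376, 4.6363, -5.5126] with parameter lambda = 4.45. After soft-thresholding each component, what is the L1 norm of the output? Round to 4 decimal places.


Soft-thresholding with lambda = 4.45:
prox(3.6424) = sign(3.6424)*max(|3.6424| - 4.45, 0) = 0.0
prox(-6.7376) = sign(-6.7376)*max(|-6.7376| - 4.45, 0) = -2.2876
prox(4.6363) = sign(4.6363)*max(|4.6363| - 4.45, 0) = 0.1863
prox(-5.5126) = sign(-5.5126)*max(|-5.5126| - 4.45, 0) = -1.0626
prox(x) = [0.0, -2.2876, 0.1863, -1.0626]
||prox(x)||_1 = 0.0 + 2.2876 + 0.1863 + 1.0626 = 3.5365


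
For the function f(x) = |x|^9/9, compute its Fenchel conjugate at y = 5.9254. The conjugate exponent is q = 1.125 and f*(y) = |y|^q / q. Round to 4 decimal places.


The conjugate exponent q satisfies 1/p + 1/q = 1.
p = 9, so q = 9/(9 - 1) = 1.125
|y|^q = 5.9254^1.125 = 7.4013
f*(5.9254) = 7.4013 / 1.125 = 6.5789


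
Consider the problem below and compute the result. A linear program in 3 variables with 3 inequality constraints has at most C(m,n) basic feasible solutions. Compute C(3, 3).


Each vertex corresponds to some choice of n active constraints out of m, so the number of vertices is at most C(m, n) = m! / (n!(m-n)!).
m = 3, n = 3
Numerator: 3 * 2 * 1
Denominator: 3! = 6
C(3, 3) = 1


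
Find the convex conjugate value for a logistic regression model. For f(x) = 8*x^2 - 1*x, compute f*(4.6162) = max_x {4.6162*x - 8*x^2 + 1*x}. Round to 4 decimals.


f*(y) = sup_x {y*x - a*x^2 - b*x} = sup_x {(y-b)*x - a*x^2}
FOC: (y - b) - 2a*x = 0 => x* = (y - b)/(2a)
x* = (4.6162 + 1)/(2*8) = 0.351
f*(4.6162) = (y-b)^2/(4a) = (4.6162 + 1)^2/(4*8)
= 31.5417/32 = 0.9857
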